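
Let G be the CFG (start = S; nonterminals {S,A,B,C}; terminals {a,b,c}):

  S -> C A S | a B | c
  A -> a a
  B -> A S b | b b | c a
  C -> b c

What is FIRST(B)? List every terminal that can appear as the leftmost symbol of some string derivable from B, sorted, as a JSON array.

Compute FIRST by fixpoint:
pass 1:
  A via A→a a: +{a}
  B via B→A S b: +{a}
  B via B→b b: +{b}
  B via B→c a: +{c}
  C via C→b c: +{b}
  S via S→C A S: +{b}
  S via S→a B: +{a}
  S via S→c: +{c}
  S: {a,b,c}  A: {a}  B: {a,b,c}  C: {b}
pass 2: done
  S: {a,b,c}  A: {a}  B: {a,b,c}  C: {b}

FIRST(B) = ["a", "b", "c"]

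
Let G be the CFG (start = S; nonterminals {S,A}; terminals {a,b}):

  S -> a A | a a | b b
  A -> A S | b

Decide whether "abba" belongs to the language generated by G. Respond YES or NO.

Convert to CNF:
  S -> T0 A | T0 T0 | T1 T1
  A -> A S | b
  T0 -> a
  T1 -> b

CYK table (by increasing span):
  T[0,0] 'a' = {T0}  orig:{}
  T[1,1] 'b' = {A,T1}  orig:{A}
  T[2,2] 'b' = {A,T1}  orig:{A}
  T[3,3] 'a' = {T0}  orig:{}
  T[0,1] 'ab' = {S}
  T[1,2] 'bb' = {S}
  T[2,3] 'ba' = ∅
  T[0,2] 'abb' = ∅
  T[1,3] 'bba' = ∅
  T[0,3] 'abba' = ∅

S ∉ T[0,3] ⇒ NO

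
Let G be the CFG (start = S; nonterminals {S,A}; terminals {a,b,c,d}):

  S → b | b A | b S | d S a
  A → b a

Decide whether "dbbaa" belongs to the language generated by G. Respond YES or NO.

CNF form of G:
  S -> T0 A | T0 S | T2 X3 | b
  A -> T0 T1
  T0 -> b
  T1 -> a
  T2 -> d
  X3 -> S T1

CYK fill:
  cell(0,0) d: {T2}  orig:{}
  cell(1,1) b: {S,T0}  orig:{S}
  cell(2,2) b: {S,T0}  orig:{S}
  cell(3,3) a: {T1}  orig:{}
  cell(4,4) a: {T1}  orig:{}
  cell(0,1) db: ∅
  cell(1,2) bb: {S}
  cell(2,3) ba: {A,X3}  orig:{A}
  cell(3,4) aa: ∅
  cell(0,2) dbb: ∅
  cell(1,3) bba: {S,X3}  orig:{S}
  cell(2,4) baa: ∅
  cell(0,3) dbba: {S}
  cell(1,4) bbaa: {X3}  orig:{}
  cell(0,4) dbbaa: {S,X3}  orig:{S}

S ∈ T[0,4] ⇒ YES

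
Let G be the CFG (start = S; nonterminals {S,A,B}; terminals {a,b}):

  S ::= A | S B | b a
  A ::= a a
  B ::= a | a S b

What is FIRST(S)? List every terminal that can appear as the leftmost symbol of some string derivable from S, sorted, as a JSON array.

FIRST iteration:
iter 1:
  A via A→a a: +{a}
  B via B→a: +{a}
  S via S→A: +{a}
  S via S→b a: +{b}
  FIRST[S]={a,b}  FIRST[A]={a}  FIRST[B]={a}
iter 2: done
  FIRST[S]={a,b}  FIRST[A]={a}  FIRST[B]={a}

FIRST(S) = ["a", "b"]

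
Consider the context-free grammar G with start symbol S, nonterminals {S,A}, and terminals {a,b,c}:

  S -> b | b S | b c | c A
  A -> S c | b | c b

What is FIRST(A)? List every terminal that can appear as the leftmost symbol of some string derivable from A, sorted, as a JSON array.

Compute FIRST by fixpoint:
[1]
  A via A→b: +{b}
  A via A→c b: +{c}
  S via S→b: +{b}
  S via S→c A: +{c}
  S: {b,c}  A: {b,c}
[2] (stable)
  S: {b,c}  A: {b,c}

FIRST(A) = ["b", "c"]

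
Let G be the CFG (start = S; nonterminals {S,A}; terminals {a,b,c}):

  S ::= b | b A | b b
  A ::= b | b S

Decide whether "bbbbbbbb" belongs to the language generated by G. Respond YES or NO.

Convert to CNF:
  S -> T0 A | T0 T0 | b
  A -> T0 S | b
  T0 -> b

CYK fill:
  cell(0,0) b: {A,S,T0}  orig:{A,S}
  cell(1,1) b: {A,S,T0}  orig:{A,S}
  cell(2,2) b: {A,S,T0}  orig:{A,S}
  cell(3,3) b: {A,S,T0}  orig:{A,S}
  cell(4,4) b: {A,S,T0}  orig:{A,S}
  cell(5,5) b: {A,S,T0}  orig:{A,S}
  cell(6,6) b: {A,S,T0}  orig:{A,S}
  cell(7,7) b: {A,S,T0}  orig:{A,S}
  cell(0,1) bb: {A,S}
  cell(1,2) bb: {A,S}
  cell(2,3) bb: {A,S}
  cell(3,4) bb: {A,S}
  cell(4,5) bb: {A,S}
  cell(5,6) bb: {A,S}
  cell(6,7) bb: {A,S}
  cell(0,2) bbb: {A,S}
  cell(1,3) bbb: {A,S}
  cell(2,4) bbb: {A,S}
  cell(3,5) bbb: {A,S}
  cell(4,6) bbb: {A,S}
  cell(5,7) bbb: {A,S}
  cell(0,3) bbbb: {A,S}
  cell(1,4) bbbb: {A,S}
  cell(2,5) bbbb: {A,S}
  cell(3,6) bbbb: {A,S}
  cell(4,7) bbbb: {A,S}
  cell(0,4) bbbbb: {A,S}
  cell(1,5) bbbbb: {A,S}
  cell(2,6) bbbbb: {A,S}
  cell(3,7) bbbbb: {A,S}
  cell(0,5) bbbbbb: {A,S}
  cell(1,6) bbbbbb: {A,S}
  cell(2,7) bbbbbb: {A,S}
  cell(0,6) bbbbbbb: {A,S}
  cell(1,7) bbbbbbb: {A,S}
  cell(0,7) bbbbbbbb: {A,S}

S ∈ T[0,7] ⇒ YES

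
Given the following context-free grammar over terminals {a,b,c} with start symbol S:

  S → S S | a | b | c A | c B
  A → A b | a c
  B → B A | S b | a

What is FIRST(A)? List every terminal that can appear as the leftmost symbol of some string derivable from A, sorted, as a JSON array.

Compute FIRST by fixpoint:
round 1:
  A via A→a c: +{a}
  B via B→a: +{a}
  S via S→a: +{a}
  S via S→b: +{b}
  S via S→c A: +{c}
  FIRST[S]={a,b,c}  FIRST[A]={a}  FIRST[B]={a}
round 2:
  B via B→S b: +{b,c}
  FIRST[S]={a,b,c}  FIRST[A]={a}  FIRST[B]={a,b,c}
round 3: (stable)
  FIRST[S]={a,b,c}  FIRST[A]={a}  FIRST[B]={a,b,c}

FIRST(A) = ["a"]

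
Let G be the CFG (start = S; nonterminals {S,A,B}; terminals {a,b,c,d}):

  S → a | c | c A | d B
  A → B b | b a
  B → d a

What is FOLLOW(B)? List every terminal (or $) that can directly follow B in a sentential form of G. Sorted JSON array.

Compute FIRST by fixpoint:
pass 1:
  A via A→b a: +{b}
  B via B→d a: +{d}
  S via S→a: +{a}
  S via S→c: +{c}
  S via S→d B: +{d}
  FIRST(S)={a,c,d}  FIRST(A)={b}  FIRST(B)={d}
pass 2:
  A via A→B b: +{d}
  FIRST(S)={a,c,d}  FIRST(A)={b,d}  FIRST(B)={d}
pass 3: (no change)
  FIRST(S)={a,c,d}  FIRST(A)={b,d}  FIRST(B)={d}

Compute FOLLOW by fixpoint:
seed FOLLOW(S) with $
pass 1:
  A→B b: FOLLOW(B) ⊇ FIRST(b) = {b}; new: +{b}
  S→c A: FOLLOW(A) ⊇ FOLLOW(S) ⊇ {$}; new: +{$}
  S→d B: FOLLOW(B) ⊇ FOLLOW(S) ⊇ {$}; new: +{$}
  S: {$}  A: {$}  B: {$,b}
pass 2: done
  S: {$}  A: {$}  B: {$,b}

FOLLOW(B) = ["$", "b"]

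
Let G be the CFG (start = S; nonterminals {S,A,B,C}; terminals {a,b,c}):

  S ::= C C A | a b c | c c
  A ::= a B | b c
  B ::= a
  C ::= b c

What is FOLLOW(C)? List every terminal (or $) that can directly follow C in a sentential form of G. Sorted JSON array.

FIRST sets, iterate to fixpoint:
pass 1:
  A via A→a B: +{a}
  A via A→b c: +{b}
  B via B→a: +{a}
  C via C→b c: +{b}
  S via S→C C A: +{b}
  S via S→a b c: +{a}
  S via S→c c: +{c}
  FIRST(S)={a,b,c}  FIRST(A)={a,b}  FIRST(B)={a}  FIRST(C)={b}
pass 2: — fixpoint
  FIRST(S)={a,b,c}  FIRST(A)={a,b}  FIRST(B)={a}  FIRST(C)={b}

FOLLOW iteration:
seed FOLLOW(S) with $
[1]
  S→C C A: FOLLOW(C) ⊇ FIRST(C) = {b}; new: +{b}
  S→C C A: FOLLOW(C) ⊇ FIRST(A) = {a,b}; new: +{a}
  S→C C A: FOLLOW(A) ⊇ FOLLOW(S) ⊇ {$}; new: +{$}
  FOLLOW[S]={$}  FOLLOW[A]={$}  FOLLOW[B]={}  FOLLOW[C]={a,b}
[2]
  A→a B: FOLLOW(B) ⊇ FOLLOW(A) ⊇ {$}; new: +{$}
  FOLLOW[S]={$}  FOLLOW[A]={$}  FOLLOW[B]={$}  FOLLOW[C]={a,b}
[3] (stable)
  FOLLOW[S]={$}  FOLLOW[A]={$}  FOLLOW[B]={$}  FOLLOW[C]={a,b}

FOLLOW(C) = ["a", "b"]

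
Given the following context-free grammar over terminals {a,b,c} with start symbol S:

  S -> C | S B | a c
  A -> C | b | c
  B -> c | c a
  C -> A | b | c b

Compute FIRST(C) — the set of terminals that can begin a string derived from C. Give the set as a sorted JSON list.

FIRST iteration:
iter 1:
  A via A→b: +{b}
  A via A→c: +{c}
  B via B→c: +{c}
  C via C→A: +{b,c}
  S via S→C: +{b,c}
  S via S→a c: +{a}
  S: {a,b,c}  A: {b,c}  B: {c}  C: {b,c}
iter 2: (stable)
  S: {a,b,c}  A: {b,c}  B: {c}  C: {b,c}

FIRST(C) = ["b", "c"]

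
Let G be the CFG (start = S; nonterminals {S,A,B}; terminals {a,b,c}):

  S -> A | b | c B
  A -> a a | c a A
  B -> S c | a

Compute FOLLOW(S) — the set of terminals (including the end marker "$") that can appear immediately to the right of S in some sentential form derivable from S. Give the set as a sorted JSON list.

FIRST iteration:
[1]
  A via A→a a: +{a}
  A via A→c a A: +{c}
  B via B→a: +{a}
  S via S→A: +{a,c}
  S via S→b: +{b}
  S: {a,b,c}  A: {a,c}  B: {a}
[2]
  B via B→S c: +{b,c}
  S: {a,b,c}  A: {a,c}  B: {a,b,c}
[3] (stable)
  S: {a,b,c}  A: {a,c}  B: {a,b,c}

FOLLOW sets:
seed FOLLOW(S) with $
pass 1:
  B→S c: FOLLOW(S) ⊇ FIRST(c) = {c}; new: +{c}
  S→A: FOLLOW(A) ⊇ FOLLOW(S) ⊇ {$,c}; new: +{$,c}
  S→c B: FOLLOW(B) ⊇ FOLLOW(S) ⊇ {$,c}; new: +{$,c}
  FOLLOW(S)={$,c}  FOLLOW(A)={$,c}  FOLLOW(B)={$,c}
pass 2: (no change)
  FOLLOW(S)={$,c}  FOLLOW(A)={$,c}  FOLLOW(B)={$,c}

FOLLOW(S) = ["$", "c"]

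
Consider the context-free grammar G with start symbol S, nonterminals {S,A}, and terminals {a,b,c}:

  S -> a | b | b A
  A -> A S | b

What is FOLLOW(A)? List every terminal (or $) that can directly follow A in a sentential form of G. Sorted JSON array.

FIRST sets, iterate to fixpoint:
iter 1:
  A via A→b: +{b}
  S via S→a: +{a}
  S via S→b: +{b}
  S: {a,b}  A: {b}
iter 2: done
  S: {a,b}  A: {b}

Compute FOLLOW by fixpoint:
FOLLOW(S) := {$}
[1]
  A→A S: FOLLOW(A) ⊇ FIRST(S) = {a,b}; new: +{a,b}
  A→A S: FOLLOW(S) ⊇ FOLLOW(A) ⊇ {a,b}; new: +{a,b}
  S→b A: FOLLOW(A) ⊇ FOLLOW(S) ⊇ {$,a,b}; new: +{$}
  FOLLOW(S)={$,a,b}  FOLLOW(A)={$,a,b}
[2] done
  FOLLOW(S)={$,a,b}  FOLLOW(A)={$,a,b}

FOLLOW(A) = ["$", "a", "b"]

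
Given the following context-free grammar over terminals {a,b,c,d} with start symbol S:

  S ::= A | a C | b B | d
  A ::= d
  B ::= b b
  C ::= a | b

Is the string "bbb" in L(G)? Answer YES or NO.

Convert to CNF:
  S -> T0 B | T1 C | d
  A -> d
  B -> T0 T0
  C -> a | b
  T0 -> b
  T1 -> a

CYK fill:
  [0..0]={C,T0}  "b"  orig:{C}
  [1..1]={C,T0}  "b"  orig:{C}
  [2..2]={C,T0}  "b"  orig:{C}
  [0..1]={B}  "bb"
  [1..2]={B}  "bb"
  [0..2]={S}  "bbb"

S ∈ T[0,2] ⇒ YES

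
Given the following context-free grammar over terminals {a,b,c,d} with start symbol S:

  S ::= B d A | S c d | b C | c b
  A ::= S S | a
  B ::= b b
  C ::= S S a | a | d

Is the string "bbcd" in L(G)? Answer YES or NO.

Convert to CNF:
  S -> B X5 | S X6 | T0 C | T3 T0
  A -> S S | a
  B -> T0 T0
  C -> S X4 | a | d
  T0 -> b
  T1 -> a
  T2 -> d
  T3 -> c
  X4 -> S T1
  X5 -> T2 A
  X6 -> T3 T2

Fill CYK table bottom-up:
  cell(0,0) b: {T0}  orig:{}
  cell(1,1) b: {T0}  orig:{}
  cell(2,2) c: {T3}  orig:{}
  cell(3,3) d: {C,T2}  orig:{C}
  cell(0,1) bb: {B}
  cell(1,2) bc: ∅
  cell(2,3) cd: {X6}  orig:{}
  cell(0,2) bbc: ∅
  cell(1,3) bcd: ∅
  cell(0,3) bbcd: ∅

S ∉ T[0,3] ⇒ NO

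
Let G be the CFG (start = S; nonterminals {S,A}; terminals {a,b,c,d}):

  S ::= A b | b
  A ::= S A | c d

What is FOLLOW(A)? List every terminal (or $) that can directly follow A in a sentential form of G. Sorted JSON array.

FIRST iteration:
iter 1:
  A via A→c d: +{c}
  S via S→A b: +{c}
  S via S→b: +{b}
  FIRST[S]={b,c}  FIRST[A]={c}
iter 2:
  A via A→S A: +{b}
  FIRST[S]={b,c}  FIRST[A]={b,c}
iter 3: (stable)
  FIRST[S]={b,c}  FIRST[A]={b,c}

FOLLOW sets:
FOLLOW(S) := {$}
pass 1:
  A→S A: FOLLOW(S) ⊇ FIRST(A) = {b,c}; new: +{b,c}
  S→A b: FOLLOW(A) ⊇ FIRST(b) = {b}; new: +{b}
  FOLLOW[S]={$,b,c}  FOLLOW[A]={b}
pass 2: done
  FOLLOW[S]={$,b,c}  FOLLOW[A]={b}

FOLLOW(A) = ["b"]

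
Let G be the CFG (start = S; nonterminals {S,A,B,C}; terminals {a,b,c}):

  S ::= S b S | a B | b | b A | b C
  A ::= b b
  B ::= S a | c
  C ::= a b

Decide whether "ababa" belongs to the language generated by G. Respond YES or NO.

CNF form of G:
  S -> S X2 | T0 A | T0 C | T1 B | b
  A -> T0 T0
  B -> S T1 | c
  C -> T1 T0
  T0 -> b
  T1 -> a
  X2 -> T0 S

CYK table (by increasing span):
  T[0,0] 'a' = {T1}  orig:{}
  T[1,1] 'b' = {S,T0}  orig:{S}
  T[2,2] 'a' = {T1}  orig:{}
  T[3,3] 'b' = {S,T0}  orig:{S}
  T[4,4] 'a' = {T1}  orig:{}
  T[0,1] 'ab' = {C}
  T[1,2] 'ba' = {B}
  T[2,3] 'ab' = {C}
  T[3,4] 'ba' = {B}
  T[0,2] 'aba' = {S}
  T[1,3] 'bab' = {S}
  T[2,4] 'aba' = {S}
  T[0,3] 'abab' = ∅
  T[1,4] 'baba' = {B,X2}  orig:{B}
  T[0,4] 'ababa' = {S}

S ∈ T[0,4] ⇒ YES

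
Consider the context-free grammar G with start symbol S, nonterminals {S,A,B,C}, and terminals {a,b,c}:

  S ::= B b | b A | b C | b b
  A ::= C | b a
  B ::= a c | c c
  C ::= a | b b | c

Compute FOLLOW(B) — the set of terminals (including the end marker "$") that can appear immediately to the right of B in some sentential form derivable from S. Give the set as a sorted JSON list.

FIRST sets, iterate to fixpoint:
[1]
  A via A→b a: +{b}
  B via B→a c: +{a}
  B via B→c c: +{c}
  C via C→a: +{a}
  C via C→b b: +{b}
  C via C→c: +{c}
  S via S→B b: +{a,c}
  S via S→b A: +{b}
  S: {a,b,c}  A: {b}  B: {a,c}  C: {a,b,c}
[2]
  A via A→C: +{a,c}
  S: {a,b,c}  A: {a,b,c}  B: {a,c}  C: {a,b,c}
[3] (stable)
  S: {a,b,c}  A: {a,b,c}  B: {a,c}  C: {a,b,c}

Compute FOLLOW by fixpoint:
initialize: $ ∈ FOLLOW(S)
pass 1:
  S→B b: FOLLOW(B) ⊇ FIRST(b) = {b}; new: +{b}
  S→b A: FOLLOW(A) ⊇ FOLLOW(S) ⊇ {$}; new: +{$}
  S→b C: FOLLOW(C) ⊇ FOLLOW(S) ⊇ {$}; new: +{$}
  FOLLOW(S)={$}  FOLLOW(A)={$}  FOLLOW(B)={b}  FOLLOW(C)={$}
pass 2: (stable)
  FOLLOW(S)={$}  FOLLOW(A)={$}  FOLLOW(B)={b}  FOLLOW(C)={$}

FOLLOW(B) = ["b"]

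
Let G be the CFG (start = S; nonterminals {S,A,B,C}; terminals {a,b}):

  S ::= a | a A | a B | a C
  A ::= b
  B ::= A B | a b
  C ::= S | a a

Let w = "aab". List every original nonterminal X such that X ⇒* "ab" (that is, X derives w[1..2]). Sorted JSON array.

CNF form of G:
  S -> T0 A | T0 B | T0 C | a
  A -> b
  B -> A B | T0 T1
  C -> T0 A | T0 B | T0 C | T0 T0 | a
  T0 -> a
  T1 -> b

CYK table (by increasing span) — only the sub-triangle for w[1..2]:
  cell(1,1) a: {C,S,T0}  orig:{C,S}
  cell(2,2) b: {A,T1}  orig:{A}
  cell(1,2) ab: {B,C,S}

Original NTs in T[1,2] deriving "ab": ["B", "C", "S"]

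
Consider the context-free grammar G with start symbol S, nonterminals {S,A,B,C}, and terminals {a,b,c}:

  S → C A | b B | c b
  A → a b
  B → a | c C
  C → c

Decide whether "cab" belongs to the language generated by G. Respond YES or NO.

Convert to CNF:
  S -> C A | T1 B | T2 T1
  A -> T0 T1
  B -> T2 C | a
  C -> c
  T0 -> a
  T1 -> b
  T2 -> c

CYK table (by increasing span):
  cell(0,0) c: {C,T2}  orig:{C}
  cell(1,1) a: {B,T0}  orig:{B}
  cell(2,2) b: {T1}  orig:{}
  cell(0,1) ca: ∅
  cell(1,2) ab: {A}
  cell(0,2) cab: {S}

S ∈ T[0,2] ⇒ YES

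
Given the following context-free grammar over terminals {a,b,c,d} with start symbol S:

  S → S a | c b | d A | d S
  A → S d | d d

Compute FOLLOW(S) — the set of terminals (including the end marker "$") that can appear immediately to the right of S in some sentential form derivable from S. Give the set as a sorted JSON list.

Compute FIRST by fixpoint:
pass 1:
  A via A→d d: +{d}
  S via S→c b: +{c}
  S via S→d A: +{d}
  S: {c,d}  A: {d}
pass 2:
  A via A→S d: +{c}
  S: {c,d}  A: {c,d}
pass 3: done
  S: {c,d}  A: {c,d}

Compute FOLLOW by fixpoint:
seed FOLLOW(S) with $
iter 1:
  A→S d: FOLLOW(S) ⊇ FIRST(d) = {d}; new: +{d}
  S→S a: FOLLOW(S) ⊇ FIRST(a) = {a}; new: +{a}
  S→d A: FOLLOW(A) ⊇ FOLLOW(S) ⊇ {$,a,d}; new: +{$,a,d}
  FOLLOW(S)={$,a,d}  FOLLOW(A)={$,a,d}
iter 2: (stable)
  FOLLOW(S)={$,a,d}  FOLLOW(A)={$,a,d}

FOLLOW(S) = ["$", "a", "d"]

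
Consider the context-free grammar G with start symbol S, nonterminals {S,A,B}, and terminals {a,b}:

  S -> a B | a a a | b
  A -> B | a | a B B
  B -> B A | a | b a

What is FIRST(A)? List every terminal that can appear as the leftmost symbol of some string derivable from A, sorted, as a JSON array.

FIRST sets, iterate to fixpoint:
pass 1:
  A via A→a: +{a}
  B via B→a: +{a}
  B via B→b a: +{b}
  S via S→a B: +{a}
  S via S→b: +{b}
  FIRST[S]={a,b}  FIRST[A]={a}  FIRST[B]={a,b}
pass 2:
  A via A→B: +{b}
  FIRST[S]={a,b}  FIRST[A]={a,b}  FIRST[B]={a,b}
pass 3: done
  FIRST[S]={a,b}  FIRST[A]={a,b}  FIRST[B]={a,b}

FIRST(A) = ["a", "b"]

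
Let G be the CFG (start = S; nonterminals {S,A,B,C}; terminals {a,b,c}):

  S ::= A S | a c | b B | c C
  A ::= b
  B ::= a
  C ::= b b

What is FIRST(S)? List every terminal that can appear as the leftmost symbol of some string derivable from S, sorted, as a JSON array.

Compute FIRST by fixpoint:
iter 1:
  A via A→b: +{b}
  B via B→a: +{a}
  C via C→b b: +{b}
  S via S→A S: +{b}
  S via S→a c: +{a}
  S via S→c C: +{c}
  FIRST(S)={a,b,c}  FIRST(A)={b}  FIRST(B)={a}  FIRST(C)={b}
iter 2: (no change)
  FIRST(S)={a,b,c}  FIRST(A)={b}  FIRST(B)={a}  FIRST(C)={b}

FIRST(S) = ["a", "b", "c"]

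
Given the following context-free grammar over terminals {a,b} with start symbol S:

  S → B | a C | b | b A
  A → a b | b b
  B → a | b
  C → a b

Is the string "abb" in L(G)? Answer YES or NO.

CNF form of G:
  S -> T0 C | T1 A | a | b
  A -> T0 T1 | T1 T1
  B -> a | b
  C -> T0 T1
  T0 -> a
  T1 -> b

Fill CYK table bottom-up:
  cell(0,0) a: {B,S,T0}  orig:{B,S}
  cell(1,1) b: {B,S,T1}  orig:{B,S}
  cell(2,2) b: {B,S,T1}  orig:{B,S}
  cell(0,1) ab: {A,C}
  cell(1,2) bb: {A}
  cell(0,2) abb: ∅

S ∉ T[0,2] ⇒ NO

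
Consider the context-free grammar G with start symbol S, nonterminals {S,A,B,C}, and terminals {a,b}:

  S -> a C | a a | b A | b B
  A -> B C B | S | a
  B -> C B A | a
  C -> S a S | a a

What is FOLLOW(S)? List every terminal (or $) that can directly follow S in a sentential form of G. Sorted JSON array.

Compute FIRST by fixpoint:
[1]
  A via A→a: +{a}
  B via B→a: +{a}
  C via C→a a: +{a}
  S via S→a C: +{a}
  S via S→b A: +{b}
  S: {a,b}  A: {a}  B: {a}  C: {a}
[2]
  A via A→S: +{b}
  C via C→S a S: +{b}
  S: {a,b}  A: {a,b}  B: {a}  C: {a,b}
[3]
  B via B→C B A: +{b}
  S: {a,b}  A: {a,b}  B: {a,b}  C: {a,b}
[4] done
  S: {a,b}  A: {a,b}  B: {a,b}  C: {a,b}

Compute FOLLOW by fixpoint:
FOLLOW(S) := {$}
round 1:
  A→B C B: FOLLOW(B) ⊇ FIRST(C) = {a,b}; new: +{a,b}
  A→B C B: FOLLOW(C) ⊇ FIRST(B) = {a,b}; new: +{a,b}
  B→C B A: FOLLOW(A) ⊇ FOLLOW(B) ⊇ {a,b}; new: +{a,b}
  C→S a S: FOLLOW(S) ⊇ FIRST(a) = {a}; new: +{a}
  C→S a S: FOLLOW(S) ⊇ FOLLOW(C) ⊇ {a,b}; new: +{b}
  S→a C: FOLLOW(C) ⊇ FOLLOW(S) ⊇ {$,a,b}; new: +{$}
  S→b A: FOLLOW(A) ⊇ FOLLOW(S) ⊇ {$,a,b}; new: +{$}
  S→b B: FOLLOW(B) ⊇ FOLLOW(S) ⊇ {$,a,b}; new: +{$}
  FOLLOW(S)={$,a,b}  FOLLOW(A)={$,a,b}  FOLLOW(B)={$,a,b}  FOLLOW(C)={$,a,b}
round 2: (stable)
  FOLLOW(S)={$,a,b}  FOLLOW(A)={$,a,b}  FOLLOW(B)={$,a,b}  FOLLOW(C)={$,a,b}

FOLLOW(S) = ["$", "a", "b"]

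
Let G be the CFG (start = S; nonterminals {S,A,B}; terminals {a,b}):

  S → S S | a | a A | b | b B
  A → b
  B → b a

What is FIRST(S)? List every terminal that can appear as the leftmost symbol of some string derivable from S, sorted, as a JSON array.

Compute FIRST by fixpoint:
iter 1:
  A via A→b: +{b}
  B via B→b a: +{b}
  S via S→a: +{a}
  S via S→b: +{b}
  FIRST[S]={a,b}  FIRST[A]={b}  FIRST[B]={b}
iter 2: — fixpoint
  FIRST[S]={a,b}  FIRST[A]={b}  FIRST[B]={b}

FIRST(S) = ["a", "b"]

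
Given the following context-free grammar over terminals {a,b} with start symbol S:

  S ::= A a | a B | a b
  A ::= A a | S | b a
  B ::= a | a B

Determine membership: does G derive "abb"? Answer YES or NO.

Convert to CNF:
  S -> A T0 | T0 B | T0 T1
  A -> A T0 | T0 B | T0 T1 | T1 T0
  B -> T0 B | a
  T0 -> a
  T1 -> b

Fill CYK table bottom-up:
  T[0,0] 'a' = {B,T0}  orig:{B}
  T[1,1] 'b' = {T1}  orig:{}
  T[2,2] 'b' = {T1}  orig:{}
  T[0,1] 'ab' = {A,S}
  T[1,2] 'bb' = ∅
  T[0,2] 'abb' = ∅

S ∉ T[0,2] ⇒ NO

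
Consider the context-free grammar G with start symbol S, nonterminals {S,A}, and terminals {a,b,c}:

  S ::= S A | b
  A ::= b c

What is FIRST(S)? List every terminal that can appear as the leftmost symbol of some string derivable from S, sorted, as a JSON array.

FIRST iteration:
pass 1:
  A via A→b c: +{b}
  S via S→b: +{b}
  FIRST(S)={b}  FIRST(A)={b}
pass 2: done
  FIRST(S)={b}  FIRST(A)={b}

FIRST(S) = ["b"]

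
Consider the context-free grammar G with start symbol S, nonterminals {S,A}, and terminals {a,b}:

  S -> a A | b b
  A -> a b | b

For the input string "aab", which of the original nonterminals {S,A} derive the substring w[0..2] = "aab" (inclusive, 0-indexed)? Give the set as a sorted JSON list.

Convert to CNF:
  S -> T0 A | T1 T1
  A -> T0 T1 | b
  T0 -> a
  T1 -> b

Fill CYK table bottom-up (cells [i..j] with 0 ≤ i ≤ j ≤ 2 only):
  [0..0]={T0}  "a"  orig:{}
  [1..1]={T0}  "a"  orig:{}
  [2..2]={A,T1}  "b"  orig:{A}
  [0..1]=∅  "aa"
  [1..2]={A,S}  "ab"
  [0..2]={S}  "aab"

Original NTs in T[0,2] deriving "aab": ["S"]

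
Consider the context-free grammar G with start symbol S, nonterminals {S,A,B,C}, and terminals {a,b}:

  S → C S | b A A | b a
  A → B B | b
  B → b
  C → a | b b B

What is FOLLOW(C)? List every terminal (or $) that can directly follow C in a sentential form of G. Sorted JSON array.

Compute FIRST by fixpoint:
[1]
  A via A→b: +{b}
  B via B→b: +{b}
  C via C→a: +{a}
  C via C→b b B: +{b}
  S via S→C S: +{a,b}
  FIRST(S)={a,b}  FIRST(A)={b}  FIRST(B)={b}  FIRST(C)={a,b}
[2] — fixpoint
  FIRST(S)={a,b}  FIRST(A)={b}  FIRST(B)={b}  FIRST(C)={a,b}

FOLLOW iteration:
FOLLOW(S) := {$}
pass 1:
  A→B B: FOLLOW(B) ⊇ FIRST(B) = {b}; new: +{b}
  S→C S: FOLLOW(C) ⊇ FIRST(S) = {a,b}; new: +{a,b}
  S→b A A: FOLLOW(A) ⊇ FIRST(A) = {b}; new: +{b}
  S→b A A: FOLLOW(A) ⊇ FOLLOW(S) ⊇ {$}; new: +{$}
  FOLLOW[S]={$}  FOLLOW[A]={$,b}  FOLLOW[B]={b}  FOLLOW[C]={a,b}
pass 2:
  A→B B: FOLLOW(B) ⊇ FOLLOW(A) ⊇ {$,b}; new: +{$}
  C→b b B: FOLLOW(B) ⊇ FOLLOW(C) ⊇ {a,b}; new: +{a}
  FOLLOW[S]={$}  FOLLOW[A]={$,b}  FOLLOW[B]={$,a,b}  FOLLOW[C]={a,b}
pass 3: done
  FOLLOW[S]={$}  FOLLOW[A]={$,b}  FOLLOW[B]={$,a,b}  FOLLOW[C]={a,b}

FOLLOW(C) = ["a", "b"]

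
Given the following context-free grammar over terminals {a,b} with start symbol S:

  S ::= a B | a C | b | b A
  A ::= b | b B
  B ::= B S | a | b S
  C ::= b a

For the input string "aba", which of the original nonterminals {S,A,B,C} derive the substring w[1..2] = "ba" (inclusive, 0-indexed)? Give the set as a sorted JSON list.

CNF form of G:
  S -> T0 A | T1 B | T1 C | b
  A -> T0 B | b
  B -> B S | T0 S | a
  C -> T0 T1
  T0 -> b
  T1 -> a

CYK table (by increasing span) (cells [i..j] with 1 ≤ i ≤ j ≤ 2 only):
  T[1,1] 'b' = {A,S,T0}  orig:{A,S}
  T[2,2] 'a' = {B,T1}  orig:{B}
  T[1,2] 'ba' = {A,C}

Original NTs in T[1,2] deriving "ba": ["A", "C"]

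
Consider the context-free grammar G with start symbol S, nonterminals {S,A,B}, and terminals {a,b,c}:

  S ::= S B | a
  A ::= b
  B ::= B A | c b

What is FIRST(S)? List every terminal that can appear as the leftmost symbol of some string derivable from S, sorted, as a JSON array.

Compute FIRST by fixpoint:
[1]
  A via A→b: +{b}
  B via B→c b: +{c}
  S via S→a: +{a}
  FIRST[S]={a}  FIRST[A]={b}  FIRST[B]={c}
[2] — fixpoint
  FIRST[S]={a}  FIRST[A]={b}  FIRST[B]={c}

FIRST(S) = ["a"]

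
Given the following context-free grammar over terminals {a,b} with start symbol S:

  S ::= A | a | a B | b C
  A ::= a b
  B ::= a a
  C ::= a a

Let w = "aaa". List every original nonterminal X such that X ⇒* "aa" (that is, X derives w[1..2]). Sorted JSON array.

CNF form of G:
  S -> T0 B | T0 T1 | T1 C | a
  A -> T0 T1
  B -> T0 T0
  C -> T0 T0
  T0 -> a
  T1 -> b

Fill CYK table bottom-up (cells [i..j] with 1 ≤ i ≤ j ≤ 2 only):
  T[1,1] 'a' = {S,T0}  orig:{S}
  T[2,2] 'a' = {S,T0}  orig:{S}
  T[1,2] 'aa' = {B,C}

Original NTs in T[1,2] deriving "aa": ["B", "C"]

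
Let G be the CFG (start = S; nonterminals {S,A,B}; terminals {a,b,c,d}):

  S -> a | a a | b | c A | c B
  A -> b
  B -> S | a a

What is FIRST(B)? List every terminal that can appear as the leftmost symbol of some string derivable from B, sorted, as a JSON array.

FIRST iteration:
iter 1:
  A via A→b: +{b}
  B via B→a a: +{a}
  S via S→a: +{a}
  S via S→b: +{b}
  S via S→c A: +{c}
  FIRST(S)={a,b,c}  FIRST(A)={b}  FIRST(B)={a}
iter 2:
  B via B→S: +{b,c}
  FIRST(S)={a,b,c}  FIRST(A)={b}  FIRST(B)={a,b,c}
iter 3: (stable)
  FIRST(S)={a,b,c}  FIRST(A)={b}  FIRST(B)={a,b,c}

FIRST(B) = ["a", "b", "c"]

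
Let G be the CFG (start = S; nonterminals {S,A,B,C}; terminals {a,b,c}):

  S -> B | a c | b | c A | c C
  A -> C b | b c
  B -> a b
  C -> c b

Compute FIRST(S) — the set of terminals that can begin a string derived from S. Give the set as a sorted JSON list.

Compute FIRST by fixpoint:
[1]
  A via A→b c: +{b}
  B via B→a b: +{a}
  C via C→c b: +{c}
  S via S→B: +{a}
  S via S→b: +{b}
  S via S→c A: +{c}
  FIRST[S]={a,b,c}  FIRST[A]={b}  FIRST[B]={a}  FIRST[C]={c}
[2]
  A via A→C b: +{c}
  FIRST[S]={a,b,c}  FIRST[A]={b,c}  FIRST[B]={a}  FIRST[C]={c}
[3] (no change)
  FIRST[S]={a,b,c}  FIRST[A]={b,c}  FIRST[B]={a}  FIRST[C]={c}

FIRST(S) = ["a", "b", "c"]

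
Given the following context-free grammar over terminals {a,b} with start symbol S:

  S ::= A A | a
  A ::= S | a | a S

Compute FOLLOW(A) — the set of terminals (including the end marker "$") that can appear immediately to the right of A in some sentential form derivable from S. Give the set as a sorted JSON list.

Compute FIRST by fixpoint:
[1]
  A via A→a: +{a}
  S via S→A A: +{a}
  S: {a}  A: {a}
[2] (stable)
  S: {a}  A: {a}

FOLLOW sets:
seed FOLLOW(S) with $
pass 1:
  S→A A: FOLLOW(A) ⊇ FIRST(A) = {a}; new: +{a}
  S→A A: FOLLOW(A) ⊇ FOLLOW(S) ⊇ {$}; new: +{$}
  FOLLOW[S]={$}  FOLLOW[A]={$,a}
pass 2:
  A→S: FOLLOW(S) ⊇ FOLLOW(A) ⊇ {$,a}; new: +{a}
  FOLLOW[S]={$,a}  FOLLOW[A]={$,a}
pass 3: — fixpoint
  FOLLOW[S]={$,a}  FOLLOW[A]={$,a}

FOLLOW(A) = ["$", "a"]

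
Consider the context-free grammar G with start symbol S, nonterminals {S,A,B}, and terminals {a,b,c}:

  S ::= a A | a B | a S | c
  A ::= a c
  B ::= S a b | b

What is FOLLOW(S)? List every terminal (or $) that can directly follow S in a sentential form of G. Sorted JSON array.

FIRST iteration:
pass 1:
  A via A→a c: +{a}
  B via B→b: +{b}
  S via S→a A: +{a}
  S via S→c: +{c}
  S: {a,c}  A: {a}  B: {b}
pass 2:
  B via B→S a b: +{a,c}
  S: {a,c}  A: {a}  B: {a,b,c}
pass 3: (stable)
  S: {a,c}  A: {a}  B: {a,b,c}

FOLLOW sets:
initialize: $ ∈ FOLLOW(S)
round 1:
  B→S a b: FOLLOW(S) ⊇ FIRST(a) = {a}; new: +{a}
  S→a A: FOLLOW(A) ⊇ FOLLOW(S) ⊇ {$,a}; new: +{$,a}
  S→a B: FOLLOW(B) ⊇ FOLLOW(S) ⊇ {$,a}; new: +{$,a}
  FOLLOW[S]={$,a}  FOLLOW[A]={$,a}  FOLLOW[B]={$,a}
round 2: done
  FOLLOW[S]={$,a}  FOLLOW[A]={$,a}  FOLLOW[B]={$,a}

FOLLOW(S) = ["$", "a"]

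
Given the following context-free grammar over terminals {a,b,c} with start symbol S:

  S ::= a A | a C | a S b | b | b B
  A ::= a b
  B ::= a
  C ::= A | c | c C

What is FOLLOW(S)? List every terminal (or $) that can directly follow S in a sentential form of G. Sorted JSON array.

Compute FIRST by fixpoint:
round 1:
  A via A→a b: +{a}
  B via B→a: +{a}
  C via C→A: +{a}
  C via C→c: +{c}
  S via S→a A: +{a}
  S via S→b: +{b}
  FIRST[S]={a,b}  FIRST[A]={a}  FIRST[B]={a}  FIRST[C]={a,c}
round 2: (no change)
  FIRST[S]={a,b}  FIRST[A]={a}  FIRST[B]={a}  FIRST[C]={a,c}

FOLLOW iteration:
FOLLOW(S) := {$}
round 1:
  S→a A: FOLLOW(A) ⊇ FOLLOW(S) ⊇ {$}; new: +{$}
  S→a C: FOLLOW(C) ⊇ FOLLOW(S) ⊇ {$}; new: +{$}
  S→a S b: FOLLOW(S) ⊇ FIRST(b) = {b}; new: +{b}
  S→b B: FOLLOW(B) ⊇ FOLLOW(S) ⊇ {$,b}; new: +{$,b}
  FOLLOW[S]={$,b}  FOLLOW[A]={$}  FOLLOW[B]={$,b}  FOLLOW[C]={$}
round 2:
  S→a A: FOLLOW(A) ⊇ FOLLOW(S) ⊇ {$,b}; new: +{b}
  S→a C: FOLLOW(C) ⊇ FOLLOW(S) ⊇ {$,b}; new: +{b}
  FOLLOW[S]={$,b}  FOLLOW[A]={$,b}  FOLLOW[B]={$,b}  FOLLOW[C]={$,b}
round 3: done
  FOLLOW[S]={$,b}  FOLLOW[A]={$,b}  FOLLOW[B]={$,b}  FOLLOW[C]={$,b}

FOLLOW(S) = ["$", "b"]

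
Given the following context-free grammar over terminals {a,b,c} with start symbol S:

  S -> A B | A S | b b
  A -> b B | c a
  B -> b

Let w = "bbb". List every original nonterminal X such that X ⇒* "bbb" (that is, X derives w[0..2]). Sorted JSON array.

Convert to CNF:
  S -> A B | A S | T0 T0
  A -> T0 B | T1 T2
  B -> b
  T0 -> b
  T1 -> c
  T2 -> a

Fill CYK table bottom-up — only the sub-triangle for w[0..2]:
  cell(0,0) b: {B,T0}  orig:{B}
  cell(1,1) b: {B,T0}  orig:{B}
  cell(2,2) b: {B,T0}  orig:{B}
  cell(0,1) bb: {A,S}
  cell(1,2) bb: {A,S}
  cell(0,2) bbb: {S}

Original NTs in T[0,2] deriving "bbb": ["S"]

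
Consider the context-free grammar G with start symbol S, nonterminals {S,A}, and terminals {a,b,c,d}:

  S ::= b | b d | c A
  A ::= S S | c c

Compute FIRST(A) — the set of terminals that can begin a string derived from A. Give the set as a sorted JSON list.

Compute FIRST by fixpoint:
round 1:
  A via A→c c: +{c}
  S via S→b: +{b}
  S via S→c A: +{c}
  S: {b,c}  A: {c}
round 2:
  A via A→S S: +{b}
  S: {b,c}  A: {b,c}
round 3: (no change)
  S: {b,c}  A: {b,c}

FIRST(A) = ["b", "c"]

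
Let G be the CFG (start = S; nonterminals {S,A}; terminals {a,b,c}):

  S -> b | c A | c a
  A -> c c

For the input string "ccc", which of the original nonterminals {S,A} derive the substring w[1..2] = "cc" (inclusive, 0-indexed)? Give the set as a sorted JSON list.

CNF form of G:
  S -> T0 A | T0 T1 | b
  A -> T0 T0
  T0 -> c
  T1 -> a

CYK fill (cells [i..j] with 1 ≤ i ≤ j ≤ 2 only):
  T[1,1] 'c' = {T0}  orig:{}
  T[2,2] 'c' = {T0}  orig:{}
  T[1,2] 'cc' = {A}

Original NTs in T[1,2] deriving "cc": ["A"]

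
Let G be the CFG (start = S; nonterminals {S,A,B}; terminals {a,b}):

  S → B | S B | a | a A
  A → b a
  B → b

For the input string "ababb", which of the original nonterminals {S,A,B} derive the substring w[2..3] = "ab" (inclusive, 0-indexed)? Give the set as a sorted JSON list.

CNF form of G:
  S -> S B | T1 A | a | b
  A -> T0 T1
  B -> b
  T0 -> b
  T1 -> a

CYK fill, restricted to cells inside w[2..3]:
  [2..2]={S,T1}  "a"  orig:{S}
  [3..3]={B,S,T0}  "b"  orig:{B,S}
  [2..3]={S}  "ab"

Original NTs in T[2,3] deriving "ab": ["S"]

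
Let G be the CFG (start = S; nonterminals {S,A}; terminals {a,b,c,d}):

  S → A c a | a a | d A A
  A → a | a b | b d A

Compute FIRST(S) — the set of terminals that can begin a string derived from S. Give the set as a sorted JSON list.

FIRST iteration:
iter 1:
  A via A→a: +{a}
  A via A→b d A: +{b}
  S via S→A c a: +{a,b}
  S via S→d A A: +{d}
  FIRST(S)={a,b,d}  FIRST(A)={a,b}
iter 2: — fixpoint
  FIRST(S)={a,b,d}  FIRST(A)={a,b}

FIRST(S) = ["a", "b", "d"]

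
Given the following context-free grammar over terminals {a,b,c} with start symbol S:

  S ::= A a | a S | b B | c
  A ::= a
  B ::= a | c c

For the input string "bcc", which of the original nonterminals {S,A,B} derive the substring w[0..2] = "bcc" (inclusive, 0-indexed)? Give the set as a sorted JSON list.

Convert to CNF:
  S -> A T1 | T1 S | T2 B | c
  A -> a
  B -> T0 T0 | a
  T0 -> c
  T1 -> a
  T2 -> b

CYK table (by increasing span) (cells [i..j] with 0 ≤ i ≤ j ≤ 2 only):
  cell(0,0) b: {T2}  orig:{}
  cell(1,1) c: {S,T0}  orig:{S}
  cell(2,2) c: {S,T0}  orig:{S}
  cell(0,1) bc: ∅
  cell(1,2) cc: {B}
  cell(0,2) bcc: {S}

Original NTs in T[0,2] deriving "bcc": ["S"]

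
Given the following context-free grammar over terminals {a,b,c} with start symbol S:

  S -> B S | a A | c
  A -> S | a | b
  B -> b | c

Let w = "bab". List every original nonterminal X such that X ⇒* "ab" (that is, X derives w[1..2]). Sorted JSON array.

Convert to CNF:
  S -> B S | T0 A | c
  A -> B S | T0 A | a | b | c
  B -> b | c
  T0 -> a

CYK fill — only the sub-triangle for w[1..2]:
  T[1,1] 'a' = {A,T0}  orig:{A}
  T[2,2] 'b' = {A,B}
  T[1,2] 'ab' = {A,S}

Original NTs in T[1,2] deriving "ab": ["A", "S"]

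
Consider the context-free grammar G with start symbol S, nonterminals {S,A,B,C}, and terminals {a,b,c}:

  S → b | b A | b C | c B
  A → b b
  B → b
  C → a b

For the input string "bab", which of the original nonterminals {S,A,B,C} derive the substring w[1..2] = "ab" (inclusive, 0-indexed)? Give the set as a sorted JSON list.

Convert to CNF:
  S -> T0 A | T0 C | T2 B | b
  A -> T0 T0
  B -> b
  C -> T1 T0
  T0 -> b
  T1 -> a
  T2 -> c

CYK fill — only the sub-triangle for w[1..2]:
  cell(1,1) a: {T1}  orig:{}
  cell(2,2) b: {B,S,T0}  orig:{B,S}
  cell(1,2) ab: {C}

Original NTs in T[1,2] deriving "ab": ["C"]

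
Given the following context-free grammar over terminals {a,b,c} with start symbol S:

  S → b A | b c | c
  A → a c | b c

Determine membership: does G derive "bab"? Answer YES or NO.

Convert to CNF:
  S -> T2 A | T2 T1 | c
  A -> T0 T1 | T2 T1
  T0 -> a
  T1 -> c
  T2 -> b

CYK table (by increasing span):
  [0..0]={T2}  "b"  orig:{}
  [1..1]={T0}  "a"  orig:{}
  [2..2]={T2}  "b"  orig:{}
  [0..1]=∅  "ba"
  [1..2]=∅  "ab"
  [0..2]=∅  "bab"

S ∉ T[0,2] ⇒ NO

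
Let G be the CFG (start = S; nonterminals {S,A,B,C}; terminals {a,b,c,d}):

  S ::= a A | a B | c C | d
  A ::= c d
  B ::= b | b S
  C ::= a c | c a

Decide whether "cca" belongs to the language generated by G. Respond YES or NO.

CNF form of G:
  S -> T0 C | T3 A | T3 B | d
  A -> T0 T1
  B -> T2 S | b
  C -> T0 T3 | T3 T0
  T0 -> c
  T1 -> d
  T2 -> b
  T3 -> a

CYK table (by increasing span):
  T[0,0] 'c' = {T0}  orig:{}
  T[1,1] 'c' = {T0}  orig:{}
  T[2,2] 'a' = {T3}  orig:{}
  T[0,1] 'cc' = ∅
  T[1,2] 'ca' = {C}
  T[0,2] 'cca' = {S}

S ∈ T[0,2] ⇒ YES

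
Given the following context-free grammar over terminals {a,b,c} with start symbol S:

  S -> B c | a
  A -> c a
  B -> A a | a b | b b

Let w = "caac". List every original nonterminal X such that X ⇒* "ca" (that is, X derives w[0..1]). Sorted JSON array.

CNF form of G:
  S -> B T0 | a
  A -> T0 T1
  B -> A T1 | T1 T2 | T2 T2
  T0 -> c
  T1 -> a
  T2 -> b

CYK table (by increasing span) — only the sub-triangle for w[0..1]:
  T[0,0] 'c' = {T0}  orig:{}
  T[1,1] 'a' = {S,T1}  orig:{S}
  T[0,1] 'ca' = {A}

Original NTs in T[0,1] deriving "ca": ["A"]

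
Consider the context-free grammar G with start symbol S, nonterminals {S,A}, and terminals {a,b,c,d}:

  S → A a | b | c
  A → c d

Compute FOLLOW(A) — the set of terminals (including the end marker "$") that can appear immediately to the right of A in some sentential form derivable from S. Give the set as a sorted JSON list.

FIRST sets, iterate to fixpoint:
[1]
  A via A→c d: +{c}
  S via S→A a: +{c}
  S via S→b: +{b}
  FIRST[S]={b,c}  FIRST[A]={c}
[2] — fixpoint
  FIRST[S]={b,c}  FIRST[A]={c}

FOLLOW sets:
FOLLOW(S) := {$}
[1]
  S→A a: FOLLOW(A) ⊇ FIRST(a) = {a}; new: +{a}
  FOLLOW[S]={$}  FOLLOW[A]={a}
[2] done
  FOLLOW[S]={$}  FOLLOW[A]={a}

FOLLOW(A) = ["a"]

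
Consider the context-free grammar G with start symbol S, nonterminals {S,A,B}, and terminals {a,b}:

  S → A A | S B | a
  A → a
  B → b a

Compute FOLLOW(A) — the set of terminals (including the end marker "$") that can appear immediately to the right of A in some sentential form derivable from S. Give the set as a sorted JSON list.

FIRST sets, iterate to fixpoint:
pass 1:
  A via A→a: +{a}
  B via B→b a: +{b}
  S via S→A A: +{a}
  FIRST(S)={a}  FIRST(A)={a}  FIRST(B)={b}
pass 2: done
  FIRST(S)={a}  FIRST(A)={a}  FIRST(B)={b}

FOLLOW iteration:
FOLLOW(S) := {$}
round 1:
  S→A A: FOLLOW(A) ⊇ FIRST(A) = {a}; new: +{a}
  S→A A: FOLLOW(A) ⊇ FOLLOW(S) ⊇ {$}; new: +{$}
  S→S B: FOLLOW(S) ⊇ FIRST(B) = {b}; new: +{b}
  S→S B: FOLLOW(B) ⊇ FOLLOW(S) ⊇ {$,b}; new: +{$,b}
  FOLLOW[S]={$,b}  FOLLOW[A]={$,a}  FOLLOW[B]={$,b}
round 2:
  S→A A: FOLLOW(A) ⊇ FOLLOW(S) ⊇ {$,b}; new: +{b}
  FOLLOW[S]={$,b}  FOLLOW[A]={$,a,b}  FOLLOW[B]={$,b}
round 3: — fixpoint
  FOLLOW[S]={$,b}  FOLLOW[A]={$,a,b}  FOLLOW[B]={$,b}

FOLLOW(A) = ["$", "a", "b"]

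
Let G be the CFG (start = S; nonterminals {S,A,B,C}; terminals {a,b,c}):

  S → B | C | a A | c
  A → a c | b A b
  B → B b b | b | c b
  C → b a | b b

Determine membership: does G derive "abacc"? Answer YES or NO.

CNF form of G:
  S -> B X5 | T0 A | T1 T2 | T2 T0 | T2 T2 | b | c
  A -> T0 T1 | T2 X3
  B -> B X4 | T1 T2 | b
  C -> T2 T0 | T2 T2
  T0 -> a
  T1 -> c
  T2 -> b
  X3 -> A T2
  X4 -> T2 T2
  X5 -> T2 T2

CYK fill:
  [0..0]={T0}  "a"  orig:{}
  [1..1]={B,S,T2}  "b"  orig:{B,S}
  [2..2]={T0}  "a"  orig:{}
  [3..3]={S,T1}  "c"  orig:{S}
  [4..4]={S,T1}  "c"  orig:{S}
  [0..1]=∅  "ab"
  [1..2]={C,S}  "ba"
  [2..3]={A}  "ac"
  [3..4]=∅  "cc"
  [0..2]=∅  "aba"
  [1..3]=∅  "bac"
  [2..4]=∅  "acc"
  [0..3]=∅  "abac"
  [1..4]=∅  "bacc"
  [0..4]=∅  "abacc"

S ∉ T[0,4] ⇒ NO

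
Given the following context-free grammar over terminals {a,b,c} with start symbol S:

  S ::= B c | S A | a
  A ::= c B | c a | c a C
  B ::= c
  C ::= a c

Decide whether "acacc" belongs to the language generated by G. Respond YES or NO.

CNF form of G:
  S -> B T0 | S A | a
  A -> T0 B | T0 T1 | T0 X2
  B -> c
  C -> T1 T0
  T0 -> c
  T1 -> a
  X2 -> T1 C

Fill CYK table bottom-up:
  T[0,0] 'a' = {S,T1}  orig:{S}
  T[1,1] 'c' = {B,T0}  orig:{B}
  T[2,2] 'a' = {S,T1}  orig:{S}
  T[3,3] 'c' = {B,T0}  orig:{B}
  T[4,4] 'c' = {B,T0}  orig:{B}
  T[0,1] 'ac' = {C}
  T[1,2] 'ca' = {A}
  T[2,3] 'ac' = {C}
  T[3,4] 'cc' = {A,S}
  T[0,2] 'aca' = {S}
  T[1,3] 'cac' = ∅
  T[2,4] 'acc' = {S}
  T[0,3] 'acac' = ∅
  T[1,4] 'cacc' = ∅
  T[0,4] 'acacc' = {S}

S ∈ T[0,4] ⇒ YES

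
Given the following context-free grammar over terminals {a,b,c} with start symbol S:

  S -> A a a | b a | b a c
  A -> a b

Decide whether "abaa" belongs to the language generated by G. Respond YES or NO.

Convert to CNF:
  S -> A X3 | T1 T0 | T1 X4
  A -> T0 T1
  T0 -> a
  T1 -> b
  T2 -> c
  X3 -> T0 T0
  X4 -> T0 T2

Fill CYK table bottom-up:
  cell(0,0) a: {T0}  orig:{}
  cell(1,1) b: {T1}  orig:{}
  cell(2,2) a: {T0}  orig:{}
  cell(3,3) a: {T0}  orig:{}
  cell(0,1) ab: {A}
  cell(1,2) ba: {S}
  cell(2,3) aa: {X3}  orig:{}
  cell(0,2) aba: ∅
  cell(1,3) baa: ∅
  cell(0,3) abaa: {S}

S ∈ T[0,3] ⇒ YES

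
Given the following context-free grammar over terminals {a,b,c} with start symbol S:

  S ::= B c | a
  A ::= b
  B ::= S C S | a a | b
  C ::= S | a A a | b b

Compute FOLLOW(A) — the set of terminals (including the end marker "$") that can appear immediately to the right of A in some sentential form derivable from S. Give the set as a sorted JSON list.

FIRST iteration:
iter 1:
  A via A→b: +{b}
  B via B→a a: +{a}
  B via B→b: +{b}
  C via C→a A a: +{a}
  C via C→b b: +{b}
  S via S→B c: +{a,b}
  FIRST[S]={a,b}  FIRST[A]={b}  FIRST[B]={a,b}  FIRST[C]={a,b}
iter 2: (no change)
  FIRST[S]={a,b}  FIRST[A]={b}  FIRST[B]={a,b}  FIRST[C]={a,b}

FOLLOW sets:
FOLLOW(S) := {$}
pass 1:
  B→S C S: FOLLOW(S) ⊇ FIRST(C) = {a,b}; new: +{a,b}
  B→S C S: FOLLOW(C) ⊇ FIRST(S) = {a,b}; new: +{a,b}
  C→a A a: FOLLOW(A) ⊇ FIRST(a) = {a}; new: +{a}
  S→B c: FOLLOW(B) ⊇ FIRST(c) = {c}; new: +{c}
  S: {$,a,b}  A: {a}  B: {c}  C: {a,b}
pass 2:
  B→S C S: FOLLOW(S) ⊇ FOLLOW(B) ⊇ {c}; new: +{c}
  S: {$,a,b,c}  A: {a}  B: {c}  C: {a,b}
pass 3: done
  S: {$,a,b,c}  A: {a}  B: {c}  C: {a,b}

FOLLOW(A) = ["a"]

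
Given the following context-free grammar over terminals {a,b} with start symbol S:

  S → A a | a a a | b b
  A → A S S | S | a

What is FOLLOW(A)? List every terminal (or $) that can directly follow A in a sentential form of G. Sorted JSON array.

Compute FIRST by fixpoint:
round 1:
  A via A→a: +{a}
  S via S→A a: +{a}
  S via S→b b: +{b}
  FIRST(S)={a,b}  FIRST(A)={a}
round 2:
  A via A→S: +{b}
  FIRST(S)={a,b}  FIRST(A)={a,b}
round 3: — fixpoint
  FIRST(S)={a,b}  FIRST(A)={a,b}

FOLLOW sets:
seed FOLLOW(S) with $
iter 1:
  A→A S S: FOLLOW(A) ⊇ FIRST(S) = {a,b}; new: +{a,b}
  A→A S S: FOLLOW(S) ⊇ FIRST(S) = {a,b}; new: +{a,b}
  FOLLOW(S)={$,a,b}  FOLLOW(A)={a,b}
iter 2: done
  FOLLOW(S)={$,a,b}  FOLLOW(A)={a,b}

FOLLOW(A) = ["a", "b"]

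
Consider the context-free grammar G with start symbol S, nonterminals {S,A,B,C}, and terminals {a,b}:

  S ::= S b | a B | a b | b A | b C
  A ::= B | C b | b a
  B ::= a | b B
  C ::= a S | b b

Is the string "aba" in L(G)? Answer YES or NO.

Convert to CNF:
  S -> S T0 | T0 A | T0 C | T1 B | T1 T0
  A -> C T0 | T0 B | T0 T1 | a
  B -> T0 B | a
  C -> T0 T0 | T1 S
  T0 -> b
  T1 -> a

CYK table (by increasing span):
  T[0,0] 'a' = {A,B,T1}  orig:{A,B}
  T[1,1] 'b' = {T0}  orig:{}
  T[2,2] 'a' = {A,B,T1}  orig:{A,B}
  T[0,1] 'ab' = {S}
  T[1,2] 'ba' = {A,B,S}
  T[0,2] 'aba' = {C,S}

S ∈ T[0,2] ⇒ YES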